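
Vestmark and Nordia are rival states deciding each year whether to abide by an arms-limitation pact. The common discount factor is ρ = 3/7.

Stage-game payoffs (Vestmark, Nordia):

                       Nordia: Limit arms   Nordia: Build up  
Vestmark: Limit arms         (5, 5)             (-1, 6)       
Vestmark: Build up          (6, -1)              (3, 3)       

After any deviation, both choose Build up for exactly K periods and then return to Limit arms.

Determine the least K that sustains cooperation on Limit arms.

2

IC: ρ(1−ρ^K)/(1−ρ) ≥ (6−5)/(5−3) = 1/2.
With ρ = 3/7: need 1 − ρ^K ≥ 1/2·(1−3/7)/(3/7), i.e. ρ^K ≤ 0.3333.
Since (3/7)^1 = 0.4286 and (3/7)^2 = 0.1837, the smallest such K is 2.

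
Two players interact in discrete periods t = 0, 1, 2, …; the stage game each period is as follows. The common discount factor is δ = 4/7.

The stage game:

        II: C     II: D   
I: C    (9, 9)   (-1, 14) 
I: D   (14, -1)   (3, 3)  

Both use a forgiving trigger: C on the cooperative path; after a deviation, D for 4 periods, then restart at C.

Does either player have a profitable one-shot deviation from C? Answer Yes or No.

A one-shot deviation gives 14 now, then 3 for 4 periods, then back to 9.
Gain from deviating: (14−9) today; loss: (9−3) in each of the next 4 periods.
No-deviation condition: (9−3)(δ+…+δ^4) ≥ 14−9, i.e. δ+…+δ^4 ≥ 5/6.
At δ = 4/7: δ+…+δ^4 = 1.1912 ≥ 0.8333.
So cooperation is sustainable.

No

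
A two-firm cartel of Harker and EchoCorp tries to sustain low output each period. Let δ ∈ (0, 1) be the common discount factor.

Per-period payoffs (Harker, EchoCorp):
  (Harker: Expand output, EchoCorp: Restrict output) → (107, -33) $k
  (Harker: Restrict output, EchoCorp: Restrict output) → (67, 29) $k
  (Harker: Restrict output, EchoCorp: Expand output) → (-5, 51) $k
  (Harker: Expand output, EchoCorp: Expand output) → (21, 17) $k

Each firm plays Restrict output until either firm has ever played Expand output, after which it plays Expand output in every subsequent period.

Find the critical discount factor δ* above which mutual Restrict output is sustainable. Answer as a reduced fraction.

Harker: cooperation gives 67 each period; deviation gives 107 once then 21 forever.
  67/(1−δ) ≥ 107 + 21δ/(1−δ) ⇒ δ ≥ 40/86 = 20/43.
EchoCorp: cooperation gives 29 each period; deviation gives 51 once then 17 forever.
  δ ≥ 22/34 = 11/17.
Both must hold, so the binding constraint is EchoCorp's: δ ≥ 11/17.

11/17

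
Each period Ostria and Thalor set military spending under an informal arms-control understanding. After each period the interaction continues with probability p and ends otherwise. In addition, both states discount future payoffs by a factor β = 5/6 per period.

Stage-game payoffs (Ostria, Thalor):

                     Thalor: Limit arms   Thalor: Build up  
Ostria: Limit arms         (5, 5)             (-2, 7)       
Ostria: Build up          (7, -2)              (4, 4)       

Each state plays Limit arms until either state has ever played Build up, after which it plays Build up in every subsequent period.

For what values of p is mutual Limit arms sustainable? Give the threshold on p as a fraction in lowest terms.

Expected continuation weight on next period's payoff is β·p = 5/6·p, which plays the role of the discount factor.
Cooperation requires 5/6·p ≥ (7−5)/(7−4) = 2/3, hence p ≥ 4/5.

4/5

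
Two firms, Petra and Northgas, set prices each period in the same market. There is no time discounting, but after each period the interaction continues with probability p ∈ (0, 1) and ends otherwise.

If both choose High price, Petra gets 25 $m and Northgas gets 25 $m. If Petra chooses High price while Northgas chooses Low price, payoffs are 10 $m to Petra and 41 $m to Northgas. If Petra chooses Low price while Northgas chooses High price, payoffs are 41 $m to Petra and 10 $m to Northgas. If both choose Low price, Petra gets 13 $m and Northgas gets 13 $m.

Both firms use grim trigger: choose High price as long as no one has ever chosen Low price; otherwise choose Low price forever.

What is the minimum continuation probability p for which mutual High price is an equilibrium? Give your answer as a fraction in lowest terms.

4/7

With no time discounting, the continuation probability p plays the role of the discount factor.
Grim-trigger IC: 25/(1−p) ≥ 41 + 13p/(1−p) ⇒ p ≥ (41−25)/(41−13) = 4/7.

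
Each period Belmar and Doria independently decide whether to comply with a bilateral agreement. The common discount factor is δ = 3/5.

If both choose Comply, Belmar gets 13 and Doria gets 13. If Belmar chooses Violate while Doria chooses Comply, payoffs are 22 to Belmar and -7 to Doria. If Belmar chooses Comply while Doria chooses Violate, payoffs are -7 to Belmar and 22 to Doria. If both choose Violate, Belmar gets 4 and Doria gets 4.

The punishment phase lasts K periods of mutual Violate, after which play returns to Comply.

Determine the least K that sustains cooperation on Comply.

IC: δ(1−δ^K)/(1−δ) ≥ (22−13)/(13−4) = 1.
With δ = 3/5: need 1 − δ^K ≥ 1·(1−3/5)/(3/5), i.e. δ^K ≤ 0.3333.
Since (3/5)^2 = 0.3600 and (3/5)^3 = 0.2160, the smallest such K is 3.

3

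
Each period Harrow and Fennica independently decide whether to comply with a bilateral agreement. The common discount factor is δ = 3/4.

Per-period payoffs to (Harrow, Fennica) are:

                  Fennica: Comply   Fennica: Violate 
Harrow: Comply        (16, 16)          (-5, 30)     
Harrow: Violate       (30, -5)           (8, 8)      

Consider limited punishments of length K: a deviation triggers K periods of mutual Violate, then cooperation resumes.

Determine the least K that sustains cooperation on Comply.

IC: δ(1−δ^K)/(1−δ) ≥ (30−16)/(16−8) = 7/4.
With δ = 3/4: need 1 − δ^K ≥ 7/4·(1−3/4)/(3/4), i.e. δ^K ≤ 0.4167.
Since (3/4)^3 = 0.4219 and (3/4)^4 = 0.3164, the smallest such K is 4.

4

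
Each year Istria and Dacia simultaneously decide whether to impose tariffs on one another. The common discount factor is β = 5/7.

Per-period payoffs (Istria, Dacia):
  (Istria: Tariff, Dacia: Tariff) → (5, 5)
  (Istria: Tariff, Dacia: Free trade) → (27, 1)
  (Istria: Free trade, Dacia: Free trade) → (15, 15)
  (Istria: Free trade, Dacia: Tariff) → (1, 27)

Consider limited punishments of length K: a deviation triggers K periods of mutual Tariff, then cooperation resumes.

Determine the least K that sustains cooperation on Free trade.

No profitable deviation requires (15−5)(β+…+β^K) ≥ 27−15, i.e. β+…+β^K ≥ 6/5 ≈ 1.2000.
With β = 5/7, the partial sums are K=1: 0.7143, K=2: 1.2245.
K = 2 is the first length at which the sum reaches 1.2000.

2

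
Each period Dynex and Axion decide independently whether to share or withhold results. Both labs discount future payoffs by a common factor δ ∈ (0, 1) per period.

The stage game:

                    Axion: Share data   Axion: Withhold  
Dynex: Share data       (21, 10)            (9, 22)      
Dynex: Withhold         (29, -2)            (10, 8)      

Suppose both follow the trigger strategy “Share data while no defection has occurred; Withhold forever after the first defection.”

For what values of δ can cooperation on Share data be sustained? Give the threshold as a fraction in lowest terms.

For Dynex: deviation gain 29−21 = 8, per-period punishment loss 21−10 = 11. IC gives δ ≥ 8/19.
For Axion: gain 12, loss 2 per period, so δ ≥ 12/14 = 6/7.
The tighter constraint is Axion's, so cooperation needs δ ≥ 6/7.

6/7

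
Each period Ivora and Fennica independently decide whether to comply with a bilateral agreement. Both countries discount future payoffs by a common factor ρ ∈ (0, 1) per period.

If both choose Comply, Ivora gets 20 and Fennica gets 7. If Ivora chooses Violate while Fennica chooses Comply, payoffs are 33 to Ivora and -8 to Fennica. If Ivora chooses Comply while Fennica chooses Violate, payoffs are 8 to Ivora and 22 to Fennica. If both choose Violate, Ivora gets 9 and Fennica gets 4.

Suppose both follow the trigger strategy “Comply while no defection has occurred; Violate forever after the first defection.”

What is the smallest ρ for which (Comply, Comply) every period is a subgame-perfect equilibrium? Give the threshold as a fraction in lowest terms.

5/6

Ivora's threshold: (33−20)/(33−9) = 13/24.
Fennica's threshold: (22−7)/(22−4) = 5/6.
13/24 < 5/6, so Fennica binds and ρ* = 5/6.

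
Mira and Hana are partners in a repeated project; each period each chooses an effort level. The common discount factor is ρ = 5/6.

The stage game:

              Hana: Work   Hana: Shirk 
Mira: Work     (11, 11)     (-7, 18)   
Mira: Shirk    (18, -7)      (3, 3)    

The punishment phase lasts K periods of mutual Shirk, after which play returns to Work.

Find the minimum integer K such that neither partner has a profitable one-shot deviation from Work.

2

Need Σ_{k=1}^{K} ρ^k ≥ (18−11)/(11−3) = 0.8750 at ρ = 5/6.
At K = 1 the sum is 0.8333 < 0.8750; at K = 2 it is 1.5278 ≥ 0.8750.
So the minimum punishment length is K = 2.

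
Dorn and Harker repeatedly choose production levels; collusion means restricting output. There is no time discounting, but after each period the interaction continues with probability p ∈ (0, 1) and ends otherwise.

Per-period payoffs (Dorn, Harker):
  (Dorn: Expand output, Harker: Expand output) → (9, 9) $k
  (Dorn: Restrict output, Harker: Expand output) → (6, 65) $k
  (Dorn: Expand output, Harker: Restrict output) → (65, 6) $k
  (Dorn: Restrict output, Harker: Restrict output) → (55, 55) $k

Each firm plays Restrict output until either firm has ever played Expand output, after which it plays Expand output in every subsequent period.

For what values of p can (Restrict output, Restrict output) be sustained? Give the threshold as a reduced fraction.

5/28

Expected cooperation value is 55 + p·55 + p²·55 + … = 55/(1−p); deviation gives 65 + p·9/(1−p).
55 ≥ 65(1−p) + 9p ⇒ 56p ≥ 10 ⇒ p ≥ 10/56 = 5/28.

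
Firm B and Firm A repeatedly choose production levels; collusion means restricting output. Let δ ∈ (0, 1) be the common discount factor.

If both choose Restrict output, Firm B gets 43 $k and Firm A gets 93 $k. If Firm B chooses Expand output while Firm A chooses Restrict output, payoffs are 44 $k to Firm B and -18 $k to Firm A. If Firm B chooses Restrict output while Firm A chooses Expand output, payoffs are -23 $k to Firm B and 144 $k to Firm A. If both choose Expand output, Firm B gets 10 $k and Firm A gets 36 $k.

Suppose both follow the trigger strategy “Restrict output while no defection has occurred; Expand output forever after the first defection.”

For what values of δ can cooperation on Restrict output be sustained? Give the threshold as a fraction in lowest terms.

For Firm B: deviation gain 44−43 = 1, per-period punishment loss 43−10 = 33. IC gives δ ≥ 1/34.
For Firm A: gain 51, loss 57 per period, so δ ≥ 51/108 = 17/36.
The tighter constraint is Firm A's, so cooperation needs δ ≥ 17/36.

17/36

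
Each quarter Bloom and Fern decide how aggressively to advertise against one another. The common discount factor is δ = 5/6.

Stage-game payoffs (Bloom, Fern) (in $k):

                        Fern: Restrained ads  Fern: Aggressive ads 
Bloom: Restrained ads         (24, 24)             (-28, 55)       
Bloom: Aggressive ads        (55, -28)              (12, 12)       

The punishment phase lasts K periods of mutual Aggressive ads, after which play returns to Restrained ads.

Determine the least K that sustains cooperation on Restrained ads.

4

Need Σ_{k=1}^{K} δ^k ≥ (55−24)/(24−12) = 2.5833 at δ = 5/6.
At K = 3 the sum is 2.1065 < 2.5833; at K = 4 it is 2.5887 ≥ 2.5833.
So the minimum punishment length is K = 4.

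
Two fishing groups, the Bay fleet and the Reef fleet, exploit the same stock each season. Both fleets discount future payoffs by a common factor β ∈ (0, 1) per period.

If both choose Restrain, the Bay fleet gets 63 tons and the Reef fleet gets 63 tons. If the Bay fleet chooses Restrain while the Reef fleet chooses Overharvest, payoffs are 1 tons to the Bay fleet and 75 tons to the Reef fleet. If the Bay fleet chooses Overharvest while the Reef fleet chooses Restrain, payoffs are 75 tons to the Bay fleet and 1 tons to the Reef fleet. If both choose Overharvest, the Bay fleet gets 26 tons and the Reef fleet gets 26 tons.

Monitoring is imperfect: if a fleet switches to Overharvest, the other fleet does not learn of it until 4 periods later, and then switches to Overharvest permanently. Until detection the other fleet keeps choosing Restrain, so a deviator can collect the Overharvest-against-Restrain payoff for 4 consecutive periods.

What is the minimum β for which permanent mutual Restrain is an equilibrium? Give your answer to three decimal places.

The best deviation is to choose Overharvest for all 4 undetected periods, earning 75 each, then 26 forever once detected.
Deviation value: 75(1−β^4)/(1−β) + 26β^4/(1−β); cooperation value: 63/(1−β).
IC: 63 ≥ 75(1−β^4) + 26β^4 = 75 − 49β^4.
So β^4 ≥ 12/49, giving β ≥ (12/49)^(1/4) ≈ 0.703.

0.703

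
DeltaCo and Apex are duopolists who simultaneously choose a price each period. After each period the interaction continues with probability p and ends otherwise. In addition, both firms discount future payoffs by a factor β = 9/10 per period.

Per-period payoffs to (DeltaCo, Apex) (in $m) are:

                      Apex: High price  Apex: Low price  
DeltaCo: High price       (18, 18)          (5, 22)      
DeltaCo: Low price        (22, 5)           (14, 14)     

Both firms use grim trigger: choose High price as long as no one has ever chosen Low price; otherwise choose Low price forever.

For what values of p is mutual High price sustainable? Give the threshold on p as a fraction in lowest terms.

5/9

With continuation probability p and discount β, the effective per-period discount factor is βp.
Grim-trigger IC: βp ≥ (22−18)/(22−14) = 1/2.
So p ≥ (1/2)/(9/10) = 5/9.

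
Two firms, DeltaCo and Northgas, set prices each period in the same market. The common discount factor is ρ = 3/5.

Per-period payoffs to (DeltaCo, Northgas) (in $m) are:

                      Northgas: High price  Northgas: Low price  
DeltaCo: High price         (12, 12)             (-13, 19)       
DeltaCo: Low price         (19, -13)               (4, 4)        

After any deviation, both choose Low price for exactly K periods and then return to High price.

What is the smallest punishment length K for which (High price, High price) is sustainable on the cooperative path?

IC: ρ(1−ρ^K)/(1−ρ) ≥ (19−12)/(12−4) = 7/8.
With ρ = 3/5: need 1 − ρ^K ≥ 7/8·(1−3/5)/(3/5), i.e. ρ^K ≤ 0.4167.
Since (3/5)^1 = 0.6000 and (3/5)^2 = 0.3600, the smallest such K is 2.

2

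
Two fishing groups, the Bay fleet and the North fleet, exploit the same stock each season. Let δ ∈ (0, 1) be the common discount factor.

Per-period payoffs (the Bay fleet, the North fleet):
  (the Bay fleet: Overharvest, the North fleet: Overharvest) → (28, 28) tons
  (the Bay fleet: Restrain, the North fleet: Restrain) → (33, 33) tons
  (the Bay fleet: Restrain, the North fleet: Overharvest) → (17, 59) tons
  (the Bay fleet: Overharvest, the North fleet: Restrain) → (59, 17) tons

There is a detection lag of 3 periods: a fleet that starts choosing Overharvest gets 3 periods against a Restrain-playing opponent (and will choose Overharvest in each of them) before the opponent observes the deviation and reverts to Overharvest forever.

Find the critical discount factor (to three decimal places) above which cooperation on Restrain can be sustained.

The best deviation is to choose Overharvest for all 3 undetected periods, earning 59 each, then 28 forever once detected.
Deviation value: 59(1−δ^3)/(1−δ) + 28δ^3/(1−δ); cooperation value: 33/(1−δ).
IC: 33 ≥ 59(1−δ^3) + 28δ^3 = 59 − 31δ^3.
So δ^3 ≥ 26/31, giving δ ≥ (26/31)^(1/3) ≈ 0.943.

0.943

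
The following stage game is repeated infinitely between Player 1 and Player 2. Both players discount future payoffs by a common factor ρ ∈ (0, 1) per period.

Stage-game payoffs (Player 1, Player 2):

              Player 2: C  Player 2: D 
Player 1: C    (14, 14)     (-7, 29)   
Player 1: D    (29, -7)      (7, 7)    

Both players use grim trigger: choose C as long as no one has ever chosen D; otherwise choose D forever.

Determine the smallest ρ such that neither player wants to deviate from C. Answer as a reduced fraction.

15/22

Cooperation forever yields 14 each period: 14/(1−ρ).
Deviating yields 29 once, then 7 forever: 29 + 7ρ/(1−ρ).
No profitable deviation requires 14/(1−ρ) ≥ 29 + 7ρ/(1−ρ).
Multiplying by (1−ρ): 14 ≥ 29(1−ρ) + 7ρ = 29 − 22ρ.
So 22ρ ≥ 15, i.e. ρ ≥ 15/22.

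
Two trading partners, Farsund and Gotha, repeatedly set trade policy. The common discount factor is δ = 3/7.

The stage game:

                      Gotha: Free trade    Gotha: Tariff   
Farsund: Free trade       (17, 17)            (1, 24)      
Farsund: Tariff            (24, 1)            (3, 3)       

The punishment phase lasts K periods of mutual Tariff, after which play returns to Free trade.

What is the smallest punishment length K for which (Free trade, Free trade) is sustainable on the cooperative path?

IC: δ(1−δ^K)/(1−δ) ≥ (24−17)/(17−3) = 1/2.
With δ = 3/7: need 1 − δ^K ≥ 1/2·(1−3/7)/(3/7), i.e. δ^K ≤ 0.3333.
Since (3/7)^1 = 0.4286 and (3/7)^2 = 0.1837, the smallest such K is 2.

2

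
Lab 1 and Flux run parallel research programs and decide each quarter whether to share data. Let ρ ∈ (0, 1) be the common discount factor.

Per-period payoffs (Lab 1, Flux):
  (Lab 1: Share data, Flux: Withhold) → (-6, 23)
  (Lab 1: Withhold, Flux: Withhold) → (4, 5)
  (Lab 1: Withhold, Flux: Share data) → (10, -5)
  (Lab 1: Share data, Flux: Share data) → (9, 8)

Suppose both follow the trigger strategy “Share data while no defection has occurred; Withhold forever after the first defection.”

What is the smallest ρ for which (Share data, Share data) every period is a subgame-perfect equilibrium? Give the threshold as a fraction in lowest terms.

For Lab 1: deviation gain 10−9 = 1, per-period punishment loss 9−4 = 5. IC gives ρ ≥ 1/6.
For Flux: gain 15, loss 3 per period, so ρ ≥ 15/18 = 5/6.
The tighter constraint is Flux's, so cooperation needs ρ ≥ 5/6.

5/6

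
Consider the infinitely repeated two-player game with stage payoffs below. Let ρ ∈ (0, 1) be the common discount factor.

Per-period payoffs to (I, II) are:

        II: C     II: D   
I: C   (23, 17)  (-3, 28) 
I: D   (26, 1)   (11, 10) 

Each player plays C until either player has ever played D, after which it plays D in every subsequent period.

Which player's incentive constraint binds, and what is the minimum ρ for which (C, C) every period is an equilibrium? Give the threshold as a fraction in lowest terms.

II; ρ ≥ 11/18

I's threshold: (26−23)/(26−11) = 1/5.
II's threshold: (28−17)/(28−10) = 11/18.
1/5 < 11/18, so II binds and ρ* = 11/18.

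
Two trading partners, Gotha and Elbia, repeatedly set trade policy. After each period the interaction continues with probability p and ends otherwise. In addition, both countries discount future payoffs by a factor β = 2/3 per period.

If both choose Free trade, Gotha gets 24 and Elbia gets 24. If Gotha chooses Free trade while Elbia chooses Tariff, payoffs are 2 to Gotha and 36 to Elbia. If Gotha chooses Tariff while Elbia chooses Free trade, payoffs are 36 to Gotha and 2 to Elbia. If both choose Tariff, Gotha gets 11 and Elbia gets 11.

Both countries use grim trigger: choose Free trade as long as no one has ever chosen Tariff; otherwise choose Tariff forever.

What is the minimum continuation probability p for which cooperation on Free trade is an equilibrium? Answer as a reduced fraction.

With continuation probability p and discount β, the effective per-period discount factor is βp.
Grim-trigger IC: βp ≥ (36−24)/(36−11) = 12/25.
So p ≥ (12/25)/(2/3) = 18/25.

18/25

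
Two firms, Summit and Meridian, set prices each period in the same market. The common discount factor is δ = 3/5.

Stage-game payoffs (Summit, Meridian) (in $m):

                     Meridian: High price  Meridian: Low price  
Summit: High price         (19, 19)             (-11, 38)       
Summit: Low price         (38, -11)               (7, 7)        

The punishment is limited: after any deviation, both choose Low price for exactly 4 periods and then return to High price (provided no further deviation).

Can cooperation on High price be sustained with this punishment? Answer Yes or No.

Comparing payoff streams over the 5 periods until play realigns: cooperate → 19(1+δ+…+δ^4); deviate → 38 + 7(δ+…+δ^4).
Cooperation is sustained iff (19−7)(δ+…+δ^4) ≥ 38−19.
δ+…+δ^4 = 3/5·(1−(3/5)^4)/(1−3/5) = 1.3056, and (38−19)/(19−7) = 1.5833.
1.3056 < 1.5833, so cooperation is not sustainable.

No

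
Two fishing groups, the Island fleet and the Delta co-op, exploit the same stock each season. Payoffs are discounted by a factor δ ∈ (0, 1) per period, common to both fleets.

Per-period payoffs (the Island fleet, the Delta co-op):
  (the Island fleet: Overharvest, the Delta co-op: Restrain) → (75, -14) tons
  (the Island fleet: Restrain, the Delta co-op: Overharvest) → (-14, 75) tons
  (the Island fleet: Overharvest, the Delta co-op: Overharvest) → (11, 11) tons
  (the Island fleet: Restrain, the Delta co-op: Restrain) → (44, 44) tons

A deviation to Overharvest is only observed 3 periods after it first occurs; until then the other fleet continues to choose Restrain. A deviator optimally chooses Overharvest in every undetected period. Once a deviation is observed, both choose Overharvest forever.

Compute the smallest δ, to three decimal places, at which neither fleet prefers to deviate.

0.785

Deviating for the 3 undetected periods gains 75−44 = 31 per period over cooperation, then loses 44−11 = 33 per period forever once punishment starts.
Gain: 31(1 + δ + … + δ^2); loss: 33·δ^3/(1−δ).
No profitable deviation ⇔ 31(1−δ^3) ≤ 33·δ^3, i.e. δ^3 ≥ 31/(31+33) = 31/64.
Hence δ ≥ (31/64)^(1/3) ≈ 0.785.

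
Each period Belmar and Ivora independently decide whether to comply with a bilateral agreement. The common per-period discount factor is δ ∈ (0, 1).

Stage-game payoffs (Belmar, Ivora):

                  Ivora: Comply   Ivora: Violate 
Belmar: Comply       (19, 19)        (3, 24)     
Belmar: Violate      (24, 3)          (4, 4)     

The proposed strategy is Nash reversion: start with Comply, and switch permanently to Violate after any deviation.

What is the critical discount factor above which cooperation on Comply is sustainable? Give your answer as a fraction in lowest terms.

Cooperation forever yields 19 each period: 19/(1−δ).
Deviating yields 24 once, then 4 forever: 24 + 4δ/(1−δ).
No profitable deviation requires 19/(1−δ) ≥ 24 + 4δ/(1−δ).
Multiplying by (1−δ): 19 ≥ 24(1−δ) + 4δ = 24 − 20δ.
So 20δ ≥ 5, i.e. δ ≥ 5/20 = 1/4.

1/4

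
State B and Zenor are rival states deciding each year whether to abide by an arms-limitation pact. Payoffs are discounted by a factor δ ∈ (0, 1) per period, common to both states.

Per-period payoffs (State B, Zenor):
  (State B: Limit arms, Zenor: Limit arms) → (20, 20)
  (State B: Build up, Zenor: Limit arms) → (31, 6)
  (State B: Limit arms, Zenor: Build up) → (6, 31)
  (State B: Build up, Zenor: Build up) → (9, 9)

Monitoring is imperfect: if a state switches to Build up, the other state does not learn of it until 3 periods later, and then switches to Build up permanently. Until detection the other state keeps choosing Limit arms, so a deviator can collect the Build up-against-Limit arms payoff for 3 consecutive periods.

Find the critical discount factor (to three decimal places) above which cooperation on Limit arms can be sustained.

A deviator earns 31 for 3 periods, then 9 forever; cooperating earns 20 forever. Multiplying the IC by (1−δ):
20 ≥ 31(1−δ^3) + 9δ^3, so 22·δ^3 ≥ 11 and δ^3 ≥ 1/2.
δ ≥ (1/2)^(1/3) ≈ 0.794.

0.794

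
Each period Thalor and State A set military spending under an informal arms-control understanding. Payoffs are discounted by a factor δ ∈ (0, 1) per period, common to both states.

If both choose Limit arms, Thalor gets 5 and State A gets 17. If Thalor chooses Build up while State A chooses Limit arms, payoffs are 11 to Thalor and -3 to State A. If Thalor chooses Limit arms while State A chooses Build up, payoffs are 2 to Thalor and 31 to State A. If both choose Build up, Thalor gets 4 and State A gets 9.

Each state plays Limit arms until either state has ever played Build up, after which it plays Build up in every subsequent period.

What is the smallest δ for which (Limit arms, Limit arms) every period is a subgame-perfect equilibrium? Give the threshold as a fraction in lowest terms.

6/7

For Thalor: deviation gain 11−5 = 6, per-period punishment loss 5−4 = 1. IC gives δ ≥ 6/7.
For State A: gain 14, loss 8 per period, so δ ≥ 14/22 = 7/11.
The tighter constraint is Thalor's, so cooperation needs δ ≥ 6/7.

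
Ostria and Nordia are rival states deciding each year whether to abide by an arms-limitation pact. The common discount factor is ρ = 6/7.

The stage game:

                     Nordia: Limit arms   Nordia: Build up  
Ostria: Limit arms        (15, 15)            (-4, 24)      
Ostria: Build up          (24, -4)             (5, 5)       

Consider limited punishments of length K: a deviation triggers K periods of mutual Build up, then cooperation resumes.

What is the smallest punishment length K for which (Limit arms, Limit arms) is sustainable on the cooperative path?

Need Σ_{k=1}^{K} ρ^k ≥ (24−15)/(15−5) = 0.9000 at ρ = 6/7.
At K = 1 the sum is 0.8571 < 0.9000; at K = 2 it is 1.5918 ≥ 0.9000.
So the minimum punishment length is K = 2.

2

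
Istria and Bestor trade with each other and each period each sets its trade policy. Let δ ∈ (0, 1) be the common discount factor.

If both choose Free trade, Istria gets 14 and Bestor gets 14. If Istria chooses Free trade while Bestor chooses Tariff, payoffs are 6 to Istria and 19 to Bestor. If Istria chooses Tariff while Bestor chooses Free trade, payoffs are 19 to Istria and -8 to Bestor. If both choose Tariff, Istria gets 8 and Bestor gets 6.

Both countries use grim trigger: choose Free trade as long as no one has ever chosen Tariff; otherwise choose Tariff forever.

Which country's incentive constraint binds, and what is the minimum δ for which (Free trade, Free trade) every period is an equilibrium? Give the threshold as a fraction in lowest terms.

For Istria: deviation gain 19−14 = 5, per-period punishment loss 14−8 = 6. IC gives δ ≥ 5/11.
For Bestor: gain 5, loss 8 per period, so δ ≥ 5/13.
The tighter constraint is Istria's, so cooperation needs δ ≥ 5/11.

Istria; δ ≥ 5/11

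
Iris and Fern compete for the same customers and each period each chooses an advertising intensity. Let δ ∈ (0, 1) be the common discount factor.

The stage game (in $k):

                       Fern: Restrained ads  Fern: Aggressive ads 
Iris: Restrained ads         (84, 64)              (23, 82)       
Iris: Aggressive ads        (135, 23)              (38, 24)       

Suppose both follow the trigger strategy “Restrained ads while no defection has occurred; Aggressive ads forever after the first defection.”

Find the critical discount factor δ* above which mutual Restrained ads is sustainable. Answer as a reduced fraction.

For Iris: deviation gain 135−84 = 51, per-period punishment loss 84−38 = 46. IC gives δ ≥ 51/97.
For Fern: gain 18, loss 40 per period, so δ ≥ 18/58 = 9/29.
The tighter constraint is Iris's, so cooperation needs δ ≥ 51/97.

51/97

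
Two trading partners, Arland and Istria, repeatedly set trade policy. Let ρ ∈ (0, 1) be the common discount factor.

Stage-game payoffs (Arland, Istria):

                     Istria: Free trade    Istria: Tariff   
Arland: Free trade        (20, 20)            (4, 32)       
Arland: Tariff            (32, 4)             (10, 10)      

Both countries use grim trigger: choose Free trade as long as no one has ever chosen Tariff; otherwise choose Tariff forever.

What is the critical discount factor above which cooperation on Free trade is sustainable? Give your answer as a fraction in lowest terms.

6/11

Cooperation forever yields 20 each period: 20/(1−ρ).
Deviating yields 32 once, then 10 forever: 32 + 10ρ/(1−ρ).
No profitable deviation requires 20/(1−ρ) ≥ 32 + 10ρ/(1−ρ).
Multiplying by (1−ρ): 20 ≥ 32(1−ρ) + 10ρ = 32 − 22ρ.
So 22ρ ≥ 12, i.e. ρ ≥ 12/22 = 6/11.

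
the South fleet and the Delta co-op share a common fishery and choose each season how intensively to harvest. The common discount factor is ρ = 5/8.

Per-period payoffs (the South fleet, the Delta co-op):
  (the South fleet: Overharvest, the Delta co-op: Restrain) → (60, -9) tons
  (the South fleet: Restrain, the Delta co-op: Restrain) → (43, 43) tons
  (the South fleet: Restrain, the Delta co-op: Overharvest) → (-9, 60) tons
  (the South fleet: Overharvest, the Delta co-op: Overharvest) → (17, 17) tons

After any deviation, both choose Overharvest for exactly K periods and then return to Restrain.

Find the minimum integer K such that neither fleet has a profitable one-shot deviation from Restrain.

No profitable deviation requires (43−17)(ρ+…+ρ^K) ≥ 60−43, i.e. ρ+…+ρ^K ≥ 17/26 ≈ 0.6538.
With ρ = 5/8, the partial sums are K=1: 0.6250, K=2: 1.0156.
K = 2 is the first length at which the sum reaches 0.6538.

2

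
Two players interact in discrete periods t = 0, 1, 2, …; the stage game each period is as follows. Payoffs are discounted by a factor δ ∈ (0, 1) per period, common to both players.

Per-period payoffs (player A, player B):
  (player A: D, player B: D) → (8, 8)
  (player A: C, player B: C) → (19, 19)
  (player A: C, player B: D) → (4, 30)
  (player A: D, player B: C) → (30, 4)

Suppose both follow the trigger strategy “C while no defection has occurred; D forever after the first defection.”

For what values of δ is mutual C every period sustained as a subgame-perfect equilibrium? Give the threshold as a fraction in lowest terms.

1/2

19/(1−δ) ≥ 30 + 8δ/(1−δ)
19 ≥ 30 − 22δ
δ ≥ 11/22 = 1/2.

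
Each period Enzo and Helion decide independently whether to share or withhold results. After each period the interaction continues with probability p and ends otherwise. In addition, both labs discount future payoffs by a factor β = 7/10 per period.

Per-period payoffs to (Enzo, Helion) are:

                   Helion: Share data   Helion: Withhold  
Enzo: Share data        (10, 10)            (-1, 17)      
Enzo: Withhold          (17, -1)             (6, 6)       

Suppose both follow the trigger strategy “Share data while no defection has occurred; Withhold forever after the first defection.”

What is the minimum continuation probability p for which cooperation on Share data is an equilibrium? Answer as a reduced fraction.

With continuation probability p and discount β, the effective per-period discount factor is βp.
Grim-trigger IC: βp ≥ (17−10)/(17−6) = 7/11.
So p ≥ (7/11)/(7/10) = 10/11.

10/11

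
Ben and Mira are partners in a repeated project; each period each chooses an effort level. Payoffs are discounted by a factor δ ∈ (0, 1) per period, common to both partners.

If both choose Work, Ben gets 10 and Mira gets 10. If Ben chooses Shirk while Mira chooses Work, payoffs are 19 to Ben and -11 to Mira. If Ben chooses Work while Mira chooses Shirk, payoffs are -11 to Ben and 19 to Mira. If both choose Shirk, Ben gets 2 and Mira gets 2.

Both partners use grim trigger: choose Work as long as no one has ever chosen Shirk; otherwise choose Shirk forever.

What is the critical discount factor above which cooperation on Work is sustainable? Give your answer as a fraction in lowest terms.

9/17

Under grim trigger the critical discount factor is (T−C)/(T−P) with T = 19, C = 10, P = 2.
δ* = (19−10)/(19−2) = 9/17.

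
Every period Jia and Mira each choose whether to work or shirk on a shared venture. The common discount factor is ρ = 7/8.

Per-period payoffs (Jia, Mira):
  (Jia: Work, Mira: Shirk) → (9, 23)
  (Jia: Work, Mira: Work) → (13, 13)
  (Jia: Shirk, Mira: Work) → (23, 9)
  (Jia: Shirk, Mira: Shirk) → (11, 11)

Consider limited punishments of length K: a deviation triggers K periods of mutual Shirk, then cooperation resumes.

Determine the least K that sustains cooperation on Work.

10

Need Σ_{k=1}^{K} ρ^k ≥ (23−13)/(13−11) = 5.0000 at ρ = 7/8.
At K = 9 the sum is 4.8954 < 5.0000; at K = 10 it is 5.1585 ≥ 5.0000.
So the minimum punishment length is K = 10.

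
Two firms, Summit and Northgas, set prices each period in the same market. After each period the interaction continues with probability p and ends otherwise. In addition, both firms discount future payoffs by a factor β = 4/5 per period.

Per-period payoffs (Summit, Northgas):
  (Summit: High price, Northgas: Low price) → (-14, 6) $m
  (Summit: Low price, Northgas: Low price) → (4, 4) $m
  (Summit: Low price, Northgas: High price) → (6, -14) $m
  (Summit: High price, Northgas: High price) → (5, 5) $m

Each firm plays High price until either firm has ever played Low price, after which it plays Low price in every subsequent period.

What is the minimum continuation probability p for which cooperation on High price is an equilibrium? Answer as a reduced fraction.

5/8

Expected continuation weight on next period's payoff is β·p = 4/5·p, which plays the role of the discount factor.
Cooperation requires 4/5·p ≥ (6−5)/(6−4) = 1/2, hence p ≥ 5/8.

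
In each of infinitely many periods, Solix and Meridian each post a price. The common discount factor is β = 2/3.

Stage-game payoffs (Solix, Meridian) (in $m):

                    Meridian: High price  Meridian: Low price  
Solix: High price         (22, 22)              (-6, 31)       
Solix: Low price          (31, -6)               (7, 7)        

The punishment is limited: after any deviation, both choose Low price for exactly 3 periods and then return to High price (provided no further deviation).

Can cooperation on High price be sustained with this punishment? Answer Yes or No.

A one-shot deviation gives 31 now, then 7 for 3 periods, then back to 22.
Gain from deviating: (31−22) today; loss: (22−7) in each of the next 3 periods.
No-deviation condition: (22−7)(β+…+β^3) ≥ 31−22, i.e. β+…+β^3 ≥ 3/5.
At β = 2/3: β+…+β^3 = 1.4074 ≥ 0.6000.
So cooperation is sustainable.

Yes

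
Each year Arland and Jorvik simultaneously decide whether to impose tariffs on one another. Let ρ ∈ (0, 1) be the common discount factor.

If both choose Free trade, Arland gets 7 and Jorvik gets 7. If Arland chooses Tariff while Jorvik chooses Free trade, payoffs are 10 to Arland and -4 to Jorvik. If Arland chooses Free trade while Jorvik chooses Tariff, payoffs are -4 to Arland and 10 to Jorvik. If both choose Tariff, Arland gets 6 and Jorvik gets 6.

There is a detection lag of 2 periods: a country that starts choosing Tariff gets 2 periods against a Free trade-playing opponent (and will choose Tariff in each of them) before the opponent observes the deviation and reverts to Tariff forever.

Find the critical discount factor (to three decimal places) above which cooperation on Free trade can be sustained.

A deviator earns 10 for 2 periods, then 6 forever; cooperating earns 7 forever. Multiplying the IC by (1−ρ):
7 ≥ 10(1−ρ^2) + 6ρ^2, so 4·ρ^2 ≥ 3 and ρ^2 ≥ 3/4.
ρ ≥ (3/4)^(1/2) ≈ 0.866.

0.866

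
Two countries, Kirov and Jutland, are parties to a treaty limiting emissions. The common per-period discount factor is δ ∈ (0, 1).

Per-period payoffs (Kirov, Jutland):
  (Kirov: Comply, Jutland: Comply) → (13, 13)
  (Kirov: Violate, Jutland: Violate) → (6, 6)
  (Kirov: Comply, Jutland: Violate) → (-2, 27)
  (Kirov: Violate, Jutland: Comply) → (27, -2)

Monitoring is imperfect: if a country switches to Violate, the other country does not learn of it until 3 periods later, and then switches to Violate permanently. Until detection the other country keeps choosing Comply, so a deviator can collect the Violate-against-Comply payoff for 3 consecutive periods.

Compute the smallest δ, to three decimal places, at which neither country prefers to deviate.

A deviator earns 27 for 3 periods, then 6 forever; cooperating earns 13 forever. Multiplying the IC by (1−δ):
13 ≥ 27(1−δ^3) + 6δ^3, so 21·δ^3 ≥ 14 and δ^3 ≥ 2/3.
δ ≥ (2/3)^(1/3) ≈ 0.874.

0.874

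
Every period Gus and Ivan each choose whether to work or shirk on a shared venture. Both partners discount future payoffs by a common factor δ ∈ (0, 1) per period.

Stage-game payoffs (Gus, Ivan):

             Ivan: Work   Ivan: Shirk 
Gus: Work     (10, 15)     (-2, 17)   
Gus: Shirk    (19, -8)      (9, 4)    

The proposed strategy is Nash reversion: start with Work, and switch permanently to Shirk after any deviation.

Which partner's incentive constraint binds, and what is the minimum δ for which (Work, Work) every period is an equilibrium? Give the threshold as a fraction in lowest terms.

Gus; δ ≥ 9/10

Gus: cooperation gives 10 each period; deviation gives 19 once then 9 forever.
  10/(1−δ) ≥ 19 + 9δ/(1−δ) ⇒ δ ≥ 9/10.
Ivan: cooperation gives 15 each period; deviation gives 17 once then 4 forever.
  δ ≥ 2/13.
Both must hold, so the binding constraint is Gus's: δ ≥ 9/10.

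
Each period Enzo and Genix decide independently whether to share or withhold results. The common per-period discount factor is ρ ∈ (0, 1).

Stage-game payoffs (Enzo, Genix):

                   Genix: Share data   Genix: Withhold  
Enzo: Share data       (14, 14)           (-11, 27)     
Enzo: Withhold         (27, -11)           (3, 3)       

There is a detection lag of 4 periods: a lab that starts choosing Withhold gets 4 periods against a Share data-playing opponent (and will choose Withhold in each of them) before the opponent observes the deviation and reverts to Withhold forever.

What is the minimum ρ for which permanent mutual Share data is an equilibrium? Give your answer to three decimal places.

Deviating for the 4 undetected periods gains 27−14 = 13 per period over cooperation, then loses 14−3 = 11 per period forever once punishment starts.
Gain: 13(1 + ρ + … + ρ^3); loss: 11·ρ^4/(1−ρ).
No profitable deviation ⇔ 13(1−ρ^4) ≤ 11·ρ^4, i.e. ρ^4 ≥ 13/(13+11) = 13/24.
Hence ρ ≥ (13/24)^(1/4) ≈ 0.858.

0.858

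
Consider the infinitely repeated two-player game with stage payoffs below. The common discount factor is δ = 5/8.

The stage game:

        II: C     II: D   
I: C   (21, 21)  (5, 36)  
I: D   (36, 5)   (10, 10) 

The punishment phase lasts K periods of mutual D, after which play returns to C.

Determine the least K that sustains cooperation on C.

4

Need Σ_{k=1}^{K} δ^k ≥ (36−21)/(21−10) = 1.3636 at δ = 5/8.
At K = 3 the sum is 1.2598 < 1.3636; at K = 4 it is 1.4124 ≥ 1.3636.
So the minimum punishment length is K = 4.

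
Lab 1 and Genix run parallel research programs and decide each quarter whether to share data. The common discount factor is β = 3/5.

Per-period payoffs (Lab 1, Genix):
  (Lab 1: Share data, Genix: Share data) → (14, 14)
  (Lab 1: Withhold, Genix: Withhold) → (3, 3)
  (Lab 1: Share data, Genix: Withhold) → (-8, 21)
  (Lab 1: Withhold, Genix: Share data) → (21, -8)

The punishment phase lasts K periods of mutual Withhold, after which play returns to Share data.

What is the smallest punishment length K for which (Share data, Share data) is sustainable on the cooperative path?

Need Σ_{k=1}^{K} β^k ≥ (21−14)/(14−3) = 0.6364 at β = 3/5.
At K = 1 the sum is 0.6000 < 0.6364; at K = 2 it is 0.9600 ≥ 0.6364.
So the minimum punishment length is K = 2.

2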